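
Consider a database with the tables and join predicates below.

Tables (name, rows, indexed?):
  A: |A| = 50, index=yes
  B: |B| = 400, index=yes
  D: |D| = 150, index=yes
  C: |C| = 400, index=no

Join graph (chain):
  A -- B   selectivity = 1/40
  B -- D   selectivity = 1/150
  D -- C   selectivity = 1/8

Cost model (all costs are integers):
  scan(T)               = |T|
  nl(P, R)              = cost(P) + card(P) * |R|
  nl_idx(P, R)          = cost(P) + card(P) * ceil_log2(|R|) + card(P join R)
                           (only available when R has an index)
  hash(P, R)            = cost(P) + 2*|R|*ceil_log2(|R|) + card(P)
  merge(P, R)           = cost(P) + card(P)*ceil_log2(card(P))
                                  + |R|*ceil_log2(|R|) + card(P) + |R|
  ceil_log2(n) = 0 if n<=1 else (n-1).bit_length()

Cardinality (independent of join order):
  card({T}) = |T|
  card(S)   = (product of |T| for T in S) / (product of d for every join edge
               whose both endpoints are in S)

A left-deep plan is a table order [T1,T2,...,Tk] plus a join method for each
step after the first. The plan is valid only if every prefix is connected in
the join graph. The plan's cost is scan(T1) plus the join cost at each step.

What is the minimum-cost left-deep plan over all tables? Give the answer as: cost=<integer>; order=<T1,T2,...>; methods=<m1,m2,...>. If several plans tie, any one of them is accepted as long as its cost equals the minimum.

cost=10600; order=D,B,A,C; methods=nl_idx,hash,hash

Selinger DP (subsets sized 1..n):
  {A}: scan cost=50, card=50
  {B}: scan cost=400, card=400
  {D}: scan cost=150, card=150
  {C}: scan cost=400, card=400
  {AB}: card=500; try (B,nl_idx)→1000, (A,hash)→1400, (A,nl_idx)→3300, (B,merge)→4400, (A,merge)→4750, (B,hash)→7300 …(+2); best=1000 via (B,nl_idx)
  {BD}: card=400; try (B,nl_idx)→1900, (D,hash)→3200, (D,nl_idx)→4000, (B,merge)→5500, (D,merge)→5750, (B,hash)→7500 …(+2); best=1900 via (B,nl_idx)
  {CD}: card=7500; try (D,hash)→3200, (C,merge)→5500, (D,merge)→5750, (C,hash)→7500, (D,nl_idx)→11100, (C,nl)→60150 …(+1); best=3200 via (D,hash)
  {ABD}: card=500; try (A,hash)→2900, (D,hash)→3900, (A,nl_idx)→4800, (D,nl_idx)→5500, (A,merge)→6250, (D,merge)→7350 …(+2); best=2900 via (A,hash)
  {BCD}: card=20000; try (C,hash)→9500, (C,merge)→9900, (B,hash)→17900, (B,nl_idx)→90700, (B,merge)→112200, (C,nl)→161900 …(+1); best=9500 via (C,hash)
  {ABCD}: card=25000; try (C,hash)→10600, (C,merge)→11900, (A,hash)→30100, (A,nl_idx)→154500, (C,nl)→202900, (A,merge)→329850 …(+1); best=10600 via (C,hash)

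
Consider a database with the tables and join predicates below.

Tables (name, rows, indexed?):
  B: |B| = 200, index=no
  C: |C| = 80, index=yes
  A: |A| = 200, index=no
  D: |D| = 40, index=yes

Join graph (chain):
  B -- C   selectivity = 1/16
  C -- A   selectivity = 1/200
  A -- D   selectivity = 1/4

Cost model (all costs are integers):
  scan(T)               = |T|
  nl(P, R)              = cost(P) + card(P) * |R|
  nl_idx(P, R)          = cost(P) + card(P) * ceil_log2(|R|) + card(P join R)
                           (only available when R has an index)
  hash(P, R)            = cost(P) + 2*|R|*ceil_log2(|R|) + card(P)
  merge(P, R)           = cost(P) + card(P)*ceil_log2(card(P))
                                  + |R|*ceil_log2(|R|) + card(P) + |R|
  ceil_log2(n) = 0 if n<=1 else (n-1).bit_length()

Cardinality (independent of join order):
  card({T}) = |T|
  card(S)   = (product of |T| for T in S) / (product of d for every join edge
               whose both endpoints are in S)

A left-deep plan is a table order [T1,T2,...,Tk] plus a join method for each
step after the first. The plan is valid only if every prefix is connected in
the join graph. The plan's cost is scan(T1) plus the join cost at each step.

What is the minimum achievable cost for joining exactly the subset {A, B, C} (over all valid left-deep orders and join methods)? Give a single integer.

3960

Selinger DP over subsets of {A,B,C}:
  {B}: scan cost=200, card=200
  {C}: scan cost=80, card=80
  {A}: scan cost=200, card=200
  {BC}: card=1000; try (C,hash)→1520, (B,merge)→2520, (C,nl_idx)→2600, (C,merge)→2640, (B,hash)→3360, (B,nl)→16080 …(+1); best=1520 via (C,hash)
  {AC}: card=80; try (C,hash)→1520, (C,nl_idx)→1680, (A,merge)→2520, (C,merge)→2640, (A,hash)→3360, (A,nl)→16080 …(+1); best=1520 via (C,hash)
  {ABC}: card=1000; try (B,merge)→3960, (B,hash)→4800, (A,hash)→5720, (A,merge)→14320, (B,nl)→17520, (A,nl)→201520; best=3960 via (B,merge)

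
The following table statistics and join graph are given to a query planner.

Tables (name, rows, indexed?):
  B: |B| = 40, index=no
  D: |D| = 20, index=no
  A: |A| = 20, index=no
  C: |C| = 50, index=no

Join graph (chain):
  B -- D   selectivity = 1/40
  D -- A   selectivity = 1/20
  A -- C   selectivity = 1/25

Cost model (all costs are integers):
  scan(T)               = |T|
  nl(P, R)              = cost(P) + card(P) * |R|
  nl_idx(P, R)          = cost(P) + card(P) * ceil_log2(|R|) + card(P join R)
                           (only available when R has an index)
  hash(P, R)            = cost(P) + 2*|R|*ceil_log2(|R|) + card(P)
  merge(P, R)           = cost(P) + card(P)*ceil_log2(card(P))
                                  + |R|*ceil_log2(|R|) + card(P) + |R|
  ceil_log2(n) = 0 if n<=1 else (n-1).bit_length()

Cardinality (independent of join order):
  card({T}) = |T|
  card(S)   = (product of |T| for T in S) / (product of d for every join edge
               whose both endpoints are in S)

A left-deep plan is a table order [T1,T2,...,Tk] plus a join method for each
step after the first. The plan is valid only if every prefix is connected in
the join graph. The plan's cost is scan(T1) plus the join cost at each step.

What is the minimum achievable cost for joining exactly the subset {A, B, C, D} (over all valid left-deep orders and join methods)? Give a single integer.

Selinger DP over subsets of {A,B,C,D}:
  {B}: scan cost=40, card=40
  {D}: scan cost=20, card=20
  {A}: scan cost=20, card=20
  {C}: scan cost=50, card=50
  {BD}: card=20; try (D,hash)→280, (B,merge)→420, (D,merge)→440, (B,hash)→520, (B,nl)→820, (D,nl)→840; best=280 via (D,hash)
  {AD}: card=20; try (D,hash)→240, (A,hash)→240, (D,merge)→260, (A,merge)→260, (D,nl)→420, (A,nl)→420; best=240 via (D,hash)
  {AC}: card=40; try (A,hash)→300, (C,merge)→490, (A,merge)→520, (C,hash)→640, (C,nl)→1020, (A,nl)→1050; best=300 via (A,hash)
  {ABD}: card=20; try (A,hash)→500, (A,merge)→520, (B,merge)→640, (A,nl)→680, (B,hash)→740, (B,nl)→1040; best=500 via (A,hash)
  {ACD}: card=40; try (D,hash)→540, (D,merge)→700, (C,merge)→710, (C,hash)→860, (D,nl)→1100, (C,nl)→1240; best=540 via (D,hash)
  {ABCD}: card=40; try (C,merge)→970, (B,hash)→1060, (B,merge)→1100, (C,hash)→1120, (C,nl)→1500, (B,nl)→2140; best=970 via (C,merge)

970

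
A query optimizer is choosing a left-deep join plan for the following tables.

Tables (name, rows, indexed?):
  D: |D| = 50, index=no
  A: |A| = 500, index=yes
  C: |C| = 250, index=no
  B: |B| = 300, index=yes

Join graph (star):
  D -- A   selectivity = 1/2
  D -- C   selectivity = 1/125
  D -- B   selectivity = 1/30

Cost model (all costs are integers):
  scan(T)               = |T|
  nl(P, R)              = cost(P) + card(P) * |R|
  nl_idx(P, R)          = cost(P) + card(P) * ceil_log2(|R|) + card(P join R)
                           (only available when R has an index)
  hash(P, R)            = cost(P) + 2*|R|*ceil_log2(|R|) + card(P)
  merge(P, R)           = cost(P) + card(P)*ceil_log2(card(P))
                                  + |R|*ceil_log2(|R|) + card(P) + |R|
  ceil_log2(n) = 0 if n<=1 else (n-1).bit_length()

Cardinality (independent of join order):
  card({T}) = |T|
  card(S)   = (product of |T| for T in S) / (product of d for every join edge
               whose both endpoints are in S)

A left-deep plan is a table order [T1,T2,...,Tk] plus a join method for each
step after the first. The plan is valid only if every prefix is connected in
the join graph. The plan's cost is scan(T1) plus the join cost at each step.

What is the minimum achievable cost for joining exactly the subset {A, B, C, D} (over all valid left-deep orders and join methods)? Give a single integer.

Selinger DP over subsets of {A,B,C,D}:
  {D}: scan cost=50, card=50
  {A}: scan cost=500, card=500
  {C}: scan cost=250, card=250
  {B}: scan cost=300, card=300
  {AD}: card=12500; try (D,hash)→1600, (A,merge)→5400, (D,merge)→5850, (A,hash)→9100, (A,nl_idx)→13000, (A,nl)→25050 …(+1); best=1600 via (D,hash)
  {CD}: card=100; try (D,hash)→1100, (C,merge)→2650, (D,merge)→2850, (C,hash)→4100, (C,nl)→12550, (D,nl)→12750; best=1100 via (D,hash)
  {BD}: card=500; try (B,nl_idx)→1000, (D,hash)→1200, (B,merge)→3400, (D,merge)→3650, (B,hash)→5500, (B,nl)→15050 …(+1); best=1000 via (B,nl_idx)
  {ACD}: card=25000; try (A,merge)→6900, (A,hash)→10200, (C,hash)→18100, (A,nl_idx)→27000, (A,nl)→51100, (C,merge)→191350 …(+1); best=6900 via (A,merge)
  {ABD}: card=125000; try (A,hash)→10500, (A,merge)→11000, (B,hash)→19500, (A,nl_idx)→130500, (B,merge)→192100, (B,nl_idx)→239100 …(+2); best=10500 via (A,hash)
  {BCD}: card=1000; try (B,nl_idx)→3000, (B,merge)→4900, (C,hash)→5500, (B,hash)→6600, (C,merge)→8250, (B,nl)→31100 …(+1); best=3000 via (B,nl_idx)
  {ABCD}: card=250000; try (A,hash)→13000, (A,merge)→19000, (B,hash)→37300, (C,hash)→139500, (A,nl_idx)→262000, (B,merge)→409900 …(+5); best=13000 via (A,hash)

13000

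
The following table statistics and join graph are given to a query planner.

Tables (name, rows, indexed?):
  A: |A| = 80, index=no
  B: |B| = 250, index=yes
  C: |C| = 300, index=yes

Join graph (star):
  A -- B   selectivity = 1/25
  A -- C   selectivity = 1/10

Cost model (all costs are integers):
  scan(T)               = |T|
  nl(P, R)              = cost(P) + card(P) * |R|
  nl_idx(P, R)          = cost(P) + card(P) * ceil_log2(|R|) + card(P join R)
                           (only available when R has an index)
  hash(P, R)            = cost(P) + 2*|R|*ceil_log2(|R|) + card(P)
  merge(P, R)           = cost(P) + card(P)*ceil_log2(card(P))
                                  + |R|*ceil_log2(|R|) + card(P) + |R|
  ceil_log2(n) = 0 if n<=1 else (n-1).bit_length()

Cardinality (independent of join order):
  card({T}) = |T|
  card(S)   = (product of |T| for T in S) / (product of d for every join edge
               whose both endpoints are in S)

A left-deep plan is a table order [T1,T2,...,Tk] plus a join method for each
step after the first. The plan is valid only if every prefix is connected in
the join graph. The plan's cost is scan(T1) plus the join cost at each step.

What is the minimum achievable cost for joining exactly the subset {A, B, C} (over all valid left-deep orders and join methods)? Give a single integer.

Selinger DP over subsets of {A,B,C}:
  {A}: scan cost=80, card=80
  {B}: scan cost=250, card=250
  {C}: scan cost=300, card=300
  {AB}: card=800; try (B,nl_idx)→1520, (A,hash)→1620, (B,merge)→2970, (A,merge)→3140, (B,hash)→4160, (B,nl)→20080 …(+1); best=1520 via (B,nl_idx)
  {AC}: card=2400; try (A,hash)→1720, (C,nl_idx)→3200, (C,merge)→3720, (A,merge)→3940, (C,hash)→5560, (C,nl)→24080 …(+1); best=1720 via (A,hash)
  {ABC}: card=24000; try (C,hash)→7720, (B,hash)→8120, (C,merge)→13320, (C,nl_idx)→32720, (B,merge)→35170, (B,nl_idx)→44920 …(+2); best=7720 via (C,hash)

7720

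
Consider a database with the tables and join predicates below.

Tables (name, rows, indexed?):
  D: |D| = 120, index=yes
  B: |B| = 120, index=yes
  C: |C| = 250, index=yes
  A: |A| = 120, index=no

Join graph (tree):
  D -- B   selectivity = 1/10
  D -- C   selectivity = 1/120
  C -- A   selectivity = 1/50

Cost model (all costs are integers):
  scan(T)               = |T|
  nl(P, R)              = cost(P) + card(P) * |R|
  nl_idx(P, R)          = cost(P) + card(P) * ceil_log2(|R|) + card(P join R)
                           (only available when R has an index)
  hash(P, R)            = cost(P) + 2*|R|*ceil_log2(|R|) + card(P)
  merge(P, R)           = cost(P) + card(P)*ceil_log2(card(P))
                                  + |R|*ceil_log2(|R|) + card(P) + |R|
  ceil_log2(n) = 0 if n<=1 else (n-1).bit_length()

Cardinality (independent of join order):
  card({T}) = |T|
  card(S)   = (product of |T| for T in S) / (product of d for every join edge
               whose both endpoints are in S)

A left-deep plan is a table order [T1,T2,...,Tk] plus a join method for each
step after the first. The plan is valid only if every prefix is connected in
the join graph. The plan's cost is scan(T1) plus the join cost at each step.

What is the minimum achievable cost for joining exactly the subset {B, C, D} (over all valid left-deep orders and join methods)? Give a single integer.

3260

Selinger DP over subsets of {B,C,D}:
  {D}: scan cost=120, card=120
  {B}: scan cost=120, card=120
  {C}: scan cost=250, card=250
  {BD}: card=1440; try (D,hash)→1920, (B,hash)→1920, (D,merge)→2040, (B,merge)→2040, (D,nl_idx)→2400, (B,nl_idx)→2400 …(+2); best=1920 via (D,hash)
  {CD}: card=250; try (C,nl_idx)→1330, (D,hash)→2180, (D,nl_idx)→2250, (C,merge)→3330, (D,merge)→3460, (C,hash)→4240 …(+2); best=1330 via (C,nl_idx)
  {BCD}: card=3000; try (B,hash)→3260, (B,merge)→4540, (B,nl_idx)→6080, (C,hash)→7360, (C,nl_idx)→16440, (C,merge)→21450 …(+2); best=3260 via (B,hash)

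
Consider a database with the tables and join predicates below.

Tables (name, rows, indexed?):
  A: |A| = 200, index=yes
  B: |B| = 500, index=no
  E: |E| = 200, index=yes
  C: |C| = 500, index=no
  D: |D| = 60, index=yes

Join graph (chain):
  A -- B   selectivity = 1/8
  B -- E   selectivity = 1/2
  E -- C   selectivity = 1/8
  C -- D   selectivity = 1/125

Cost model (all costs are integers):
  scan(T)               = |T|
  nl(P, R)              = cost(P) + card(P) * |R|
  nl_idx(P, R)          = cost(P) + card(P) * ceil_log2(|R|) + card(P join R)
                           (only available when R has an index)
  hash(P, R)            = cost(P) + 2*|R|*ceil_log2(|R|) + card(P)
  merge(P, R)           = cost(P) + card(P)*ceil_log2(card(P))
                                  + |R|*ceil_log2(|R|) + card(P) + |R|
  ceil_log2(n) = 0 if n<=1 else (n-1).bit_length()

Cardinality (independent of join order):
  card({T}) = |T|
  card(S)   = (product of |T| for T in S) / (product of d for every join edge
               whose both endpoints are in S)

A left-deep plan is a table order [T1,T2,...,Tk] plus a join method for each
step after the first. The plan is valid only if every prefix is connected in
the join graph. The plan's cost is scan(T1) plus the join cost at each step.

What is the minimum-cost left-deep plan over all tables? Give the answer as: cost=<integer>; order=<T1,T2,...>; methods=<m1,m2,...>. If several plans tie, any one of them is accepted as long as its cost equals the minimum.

Selinger DP (subsets sized 1..n):
  {A}: scan cost=200, card=200
  {B}: scan cost=500, card=500
  {E}: scan cost=200, card=200
  {C}: scan cost=500, card=500
  {D}: scan cost=60, card=60
  {AB}: card=12500; try (A,hash)→4200, (B,merge)→7000, (A,merge)→7300, (B,hash)→9400, (A,nl_idx)→17000, (B,nl)→100200 …(+1); best=4200 via (A,hash)
  {BE}: card=50000; try (E,hash)→4200, (B,merge)→7000, (E,merge)→7300, (B,hash)→9400, (E,nl_idx)→54500, (B,nl)→100200 …(+1); best=4200 via (E,hash)
  {CE}: card=12500; try (E,hash)→4200, (C,merge)→7000, (E,merge)→7300, (C,hash)→9400, (E,nl_idx)→17000, (C,nl)→100200 …(+1); best=4200 via (E,hash)
  {CD}: card=240; try (D,hash)→1720, (D,nl_idx)→3740, (C,merge)→5480, (D,merge)→5920, (C,hash)→9120, (C,nl)→30060 …(+1); best=1720 via (D,hash)
  {ABE}: card=1250000; try (E,hash)→19900, (A,hash)→57400, (E,merge)→193500, (A,merge)→856000, (E,nl_idx)→1354200, (A,nl_idx)→1654200 …(+2); best=19900 via (E,hash)
  {BCE}: card=3125000; try (B,hash)→25700, (C,hash)→63200, (B,merge)→196700, (C,merge)→859200, (B,nl)→6254200, (C,nl)→25004200; best=25700 via (B,hash)
  {CDE}: card=6000; try (E,hash)→5160, (E,merge)→5680, (E,nl_idx)→9640, (D,hash)→17420, (E,nl)→49720, (D,nl_idx)→85200 …(+2); best=5160 via (E,hash)
  {ABCE}: card=78125000; try (C,hash)→1278900, (A,hash)→3153900, (C,merge)→27524900, (A,merge)→71902500, (A,nl_idx)→103150700, (C,nl)→625019900 …(+1); best=1278900 via (C,hash)
  {BCDE}: card=1500000; try (B,hash)→20160, (B,merge)→94160, (B,nl)→3005160, (D,hash)→3151420, (D,nl_idx)→20275700, (D,merge)→71901120 …(+1); best=20160 via (B,hash)
  {ABCDE}: card=37500000; try (A,hash)→1523360, (A,merge)→33021960, (A,nl_idx)→49520160, (D,hash)→79404620, (A,nl)→300020160, (D,nl_idx)→507528900 …(+2); best=1523360 via (A,hash)

cost=1523360; order=C,D,E,B,A; methods=hash,hash,hash,hash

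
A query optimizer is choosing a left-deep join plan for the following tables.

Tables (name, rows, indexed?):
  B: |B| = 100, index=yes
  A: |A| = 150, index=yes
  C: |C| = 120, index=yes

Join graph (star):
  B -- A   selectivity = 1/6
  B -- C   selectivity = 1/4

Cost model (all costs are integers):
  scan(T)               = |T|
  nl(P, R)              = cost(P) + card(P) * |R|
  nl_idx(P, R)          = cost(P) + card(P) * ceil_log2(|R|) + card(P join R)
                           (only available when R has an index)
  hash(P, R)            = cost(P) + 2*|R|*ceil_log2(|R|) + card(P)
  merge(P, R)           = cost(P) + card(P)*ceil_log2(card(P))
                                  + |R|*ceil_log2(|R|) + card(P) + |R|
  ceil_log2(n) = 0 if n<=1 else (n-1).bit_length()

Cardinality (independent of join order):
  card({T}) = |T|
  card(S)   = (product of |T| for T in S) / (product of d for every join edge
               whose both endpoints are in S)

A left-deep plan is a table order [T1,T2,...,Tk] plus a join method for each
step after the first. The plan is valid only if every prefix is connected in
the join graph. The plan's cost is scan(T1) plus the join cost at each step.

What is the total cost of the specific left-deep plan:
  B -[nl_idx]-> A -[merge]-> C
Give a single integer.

step 1: scan B: cost=100, card=100
step 2: join A via nl_idx
    card(P join A) = 100*150/(6) = 2500
    cost = 100 + 100*8 + 2500 = 3400
step 3: join C via merge
    card(P join C) = 2500*120/(4) = 75000
    cost = 3400 + 2500*12 + 120*7 + 2500 + 120 = 36860

36860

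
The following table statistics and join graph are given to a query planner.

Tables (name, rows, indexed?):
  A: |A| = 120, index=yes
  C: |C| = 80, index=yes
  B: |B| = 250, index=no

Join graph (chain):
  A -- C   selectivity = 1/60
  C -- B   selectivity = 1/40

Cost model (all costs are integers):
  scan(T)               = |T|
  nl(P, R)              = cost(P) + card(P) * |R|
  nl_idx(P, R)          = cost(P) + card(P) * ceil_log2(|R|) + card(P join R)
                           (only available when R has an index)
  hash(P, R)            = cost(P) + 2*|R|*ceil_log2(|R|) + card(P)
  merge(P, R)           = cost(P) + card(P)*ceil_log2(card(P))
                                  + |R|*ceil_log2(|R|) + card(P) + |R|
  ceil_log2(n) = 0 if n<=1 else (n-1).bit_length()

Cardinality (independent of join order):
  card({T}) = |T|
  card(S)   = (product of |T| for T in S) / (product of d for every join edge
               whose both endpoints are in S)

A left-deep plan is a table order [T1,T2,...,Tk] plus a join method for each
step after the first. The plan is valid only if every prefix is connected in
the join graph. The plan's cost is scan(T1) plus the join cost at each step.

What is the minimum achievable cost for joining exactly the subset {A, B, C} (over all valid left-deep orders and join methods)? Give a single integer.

Selinger DP over subsets of {A,B,C}:
  {A}: scan cost=120, card=120
  {C}: scan cost=80, card=80
  {B}: scan cost=250, card=250
  {AC}: card=160; try (A,nl_idx)→800, (C,nl_idx)→1120, (C,hash)→1360, (A,merge)→1680, (C,merge)→1720, (A,hash)→1840 …(+2); best=800 via (A,nl_idx)
  {BC}: card=500; try (C,hash)→1620, (C,nl_idx)→2500, (B,merge)→2970, (C,merge)→3140, (B,hash)→4160, (B,nl)→20080 …(+1); best=1620 via (C,hash)
  {ABC}: card=1000; try (A,hash)→3800, (B,merge)→4490, (B,hash)→4960, (A,nl_idx)→6120, (A,merge)→7580, (B,nl)→40800 …(+1); best=3800 via (A,hash)

3800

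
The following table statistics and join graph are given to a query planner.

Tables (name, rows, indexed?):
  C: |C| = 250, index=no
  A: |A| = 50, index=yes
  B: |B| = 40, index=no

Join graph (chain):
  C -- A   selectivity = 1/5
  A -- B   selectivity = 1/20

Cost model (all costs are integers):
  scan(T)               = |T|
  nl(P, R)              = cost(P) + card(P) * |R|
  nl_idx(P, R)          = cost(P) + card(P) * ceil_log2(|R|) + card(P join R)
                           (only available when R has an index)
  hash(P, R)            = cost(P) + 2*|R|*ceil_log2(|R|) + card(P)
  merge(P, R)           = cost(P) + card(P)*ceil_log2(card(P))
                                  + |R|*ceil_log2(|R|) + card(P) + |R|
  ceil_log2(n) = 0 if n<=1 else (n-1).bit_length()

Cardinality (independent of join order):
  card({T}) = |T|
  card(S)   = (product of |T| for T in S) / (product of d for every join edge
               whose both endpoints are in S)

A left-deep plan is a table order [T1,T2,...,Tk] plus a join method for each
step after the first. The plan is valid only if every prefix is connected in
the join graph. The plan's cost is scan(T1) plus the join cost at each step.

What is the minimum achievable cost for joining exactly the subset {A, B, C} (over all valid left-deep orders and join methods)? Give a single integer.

3430

Selinger DP over subsets of {A,B,C}:
  {C}: scan cost=250, card=250
  {A}: scan cost=50, card=50
  {B}: scan cost=40, card=40
  {AC}: card=2500; try (A,hash)→1100, (C,merge)→2650, (A,merge)→2850, (C,hash)→4100, (A,nl_idx)→4250, (C,nl)→12550 …(+1); best=1100 via (A,hash)
  {AB}: card=100; try (A,nl_idx)→380, (B,hash)→580, (A,merge)→670, (B,merge)→680, (A,hash)→680, (A,nl)→2040 …(+1); best=380 via (A,nl_idx)
  {ABC}: card=5000; try (C,merge)→3430, (B,hash)→4080, (C,hash)→4480, (C,nl)→25380, (B,merge)→33880, (B,nl)→101100; best=3430 via (C,merge)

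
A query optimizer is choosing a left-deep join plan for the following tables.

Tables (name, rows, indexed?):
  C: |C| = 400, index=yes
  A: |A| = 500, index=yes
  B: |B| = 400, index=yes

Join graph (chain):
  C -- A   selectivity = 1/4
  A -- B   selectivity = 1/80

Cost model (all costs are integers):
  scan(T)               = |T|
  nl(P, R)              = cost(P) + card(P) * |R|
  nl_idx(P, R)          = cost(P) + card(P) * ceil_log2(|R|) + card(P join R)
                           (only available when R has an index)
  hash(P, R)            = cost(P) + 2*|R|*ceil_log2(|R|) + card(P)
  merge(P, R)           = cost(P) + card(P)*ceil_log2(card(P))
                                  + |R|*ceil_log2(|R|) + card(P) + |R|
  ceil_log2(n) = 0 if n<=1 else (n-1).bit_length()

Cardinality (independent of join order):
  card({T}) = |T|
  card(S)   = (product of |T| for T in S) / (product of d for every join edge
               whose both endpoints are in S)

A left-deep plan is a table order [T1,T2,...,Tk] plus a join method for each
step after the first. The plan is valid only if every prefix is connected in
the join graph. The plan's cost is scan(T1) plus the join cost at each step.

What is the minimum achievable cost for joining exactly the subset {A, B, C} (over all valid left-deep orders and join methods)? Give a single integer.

16200

Selinger DP over subsets of {A,B,C}:
  {C}: scan cost=400, card=400
  {A}: scan cost=500, card=500
  {B}: scan cost=400, card=400
  {AC}: card=50000; try (C,hash)→8200, (A,merge)→9400, (C,merge)→9500, (A,hash)→9800, (A,nl_idx)→54000, (C,nl_idx)→55000 …(+2); best=8200 via (C,hash)
  {AB}: card=2500; try (A,nl_idx)→6500, (B,nl_idx)→7500, (B,hash)→8200, (A,merge)→9400, (B,merge)→9500, (A,hash)→9800 …(+2); best=6500 via (A,nl_idx)
  {ABC}: card=250000; try (C,hash)→16200, (C,merge)→43000, (B,hash)→65400, (C,nl_idx)→279000, (B,nl_idx)→708200, (B,merge)→862200 …(+2); best=16200 via (C,hash)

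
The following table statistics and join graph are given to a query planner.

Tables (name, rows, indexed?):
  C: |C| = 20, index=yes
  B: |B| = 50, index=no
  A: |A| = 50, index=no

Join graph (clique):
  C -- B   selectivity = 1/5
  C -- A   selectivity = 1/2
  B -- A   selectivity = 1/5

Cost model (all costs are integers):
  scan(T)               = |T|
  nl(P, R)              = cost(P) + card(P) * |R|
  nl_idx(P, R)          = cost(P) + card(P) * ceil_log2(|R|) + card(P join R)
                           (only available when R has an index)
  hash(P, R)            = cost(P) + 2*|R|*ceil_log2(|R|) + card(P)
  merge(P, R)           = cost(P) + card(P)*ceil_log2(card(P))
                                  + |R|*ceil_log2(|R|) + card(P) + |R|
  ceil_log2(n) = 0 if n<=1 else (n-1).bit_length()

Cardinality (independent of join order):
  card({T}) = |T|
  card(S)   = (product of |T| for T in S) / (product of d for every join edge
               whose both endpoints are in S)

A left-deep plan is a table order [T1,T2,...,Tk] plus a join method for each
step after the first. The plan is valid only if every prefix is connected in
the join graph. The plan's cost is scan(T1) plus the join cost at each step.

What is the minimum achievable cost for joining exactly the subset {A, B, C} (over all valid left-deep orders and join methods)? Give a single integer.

1100

Selinger DP over subsets of {A,B,C}:
  {C}: scan cost=20, card=20
  {B}: scan cost=50, card=50
  {A}: scan cost=50, card=50
  {BC}: card=200; try (C,hash)→300, (B,merge)→490, (C,nl_idx)→500, (C,merge)→520, (B,hash)→640, (B,nl)→1020 …(+1); best=300 via (C,hash)
  {AC}: card=500; try (C,hash)→300, (A,merge)→490, (C,merge)→520, (A,hash)→640, (C,nl_idx)→800, (A,nl)→1020 …(+1); best=300 via (C,hash)
  {AB}: card=500; try (B,hash)→700, (A,hash)→700, (B,merge)→750, (A,merge)→750, (B,nl)→2550, (A,nl)→2550; best=700 via (B,hash)
  {ABC}: card=1000; try (A,hash)→1100, (C,hash)→1400, (B,hash)→1400, (A,merge)→2450, (C,nl_idx)→4200, (B,merge)→5650 …(+4); best=1100 via (A,hash)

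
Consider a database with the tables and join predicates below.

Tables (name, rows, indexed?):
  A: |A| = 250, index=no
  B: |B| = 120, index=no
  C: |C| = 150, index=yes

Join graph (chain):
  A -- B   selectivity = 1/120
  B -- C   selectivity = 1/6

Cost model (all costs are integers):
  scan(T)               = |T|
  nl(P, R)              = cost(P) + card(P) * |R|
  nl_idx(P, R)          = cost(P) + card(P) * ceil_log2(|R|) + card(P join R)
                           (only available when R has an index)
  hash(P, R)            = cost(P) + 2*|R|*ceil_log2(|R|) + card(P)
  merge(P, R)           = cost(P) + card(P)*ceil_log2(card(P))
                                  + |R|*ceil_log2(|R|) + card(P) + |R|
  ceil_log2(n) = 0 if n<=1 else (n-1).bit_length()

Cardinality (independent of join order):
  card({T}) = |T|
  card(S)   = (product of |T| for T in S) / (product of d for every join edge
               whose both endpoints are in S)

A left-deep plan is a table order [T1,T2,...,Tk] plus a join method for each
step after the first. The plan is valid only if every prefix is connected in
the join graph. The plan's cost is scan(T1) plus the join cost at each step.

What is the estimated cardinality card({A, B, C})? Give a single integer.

Tables in S: A(250), B(120), C(150)
Edges inside S: A-B(d=120), B-C(d=6)
numerator = 250 * 120 * 150 = 4500000
denominator = 120 * 6 = 720
card(S) = 4500000 / 720 = 6250

6250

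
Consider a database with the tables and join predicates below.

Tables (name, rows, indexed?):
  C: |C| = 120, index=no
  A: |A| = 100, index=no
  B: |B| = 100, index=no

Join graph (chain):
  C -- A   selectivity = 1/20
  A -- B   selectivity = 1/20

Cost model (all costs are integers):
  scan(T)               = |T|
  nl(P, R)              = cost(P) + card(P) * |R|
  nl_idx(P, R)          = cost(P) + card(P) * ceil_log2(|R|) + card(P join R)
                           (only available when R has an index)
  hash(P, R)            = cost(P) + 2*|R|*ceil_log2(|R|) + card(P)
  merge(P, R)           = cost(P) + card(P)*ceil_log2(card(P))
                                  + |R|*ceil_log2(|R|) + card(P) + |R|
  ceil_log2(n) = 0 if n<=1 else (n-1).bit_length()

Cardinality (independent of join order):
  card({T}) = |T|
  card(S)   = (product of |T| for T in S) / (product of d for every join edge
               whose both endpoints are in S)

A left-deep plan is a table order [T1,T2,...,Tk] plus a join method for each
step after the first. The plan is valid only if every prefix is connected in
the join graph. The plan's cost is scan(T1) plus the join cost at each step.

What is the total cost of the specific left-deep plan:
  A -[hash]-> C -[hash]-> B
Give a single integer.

3880

step 1: scan A: cost=100, card=100
step 2: join C via hash
    card(P join C) = 100*120/(20) = 600
    cost = 100 + 2*120*7 + 100 = 1880
step 3: join B via hash
    card(P join B) = 600*100/(20) = 3000
    cost = 1880 + 2*100*7 + 600 = 3880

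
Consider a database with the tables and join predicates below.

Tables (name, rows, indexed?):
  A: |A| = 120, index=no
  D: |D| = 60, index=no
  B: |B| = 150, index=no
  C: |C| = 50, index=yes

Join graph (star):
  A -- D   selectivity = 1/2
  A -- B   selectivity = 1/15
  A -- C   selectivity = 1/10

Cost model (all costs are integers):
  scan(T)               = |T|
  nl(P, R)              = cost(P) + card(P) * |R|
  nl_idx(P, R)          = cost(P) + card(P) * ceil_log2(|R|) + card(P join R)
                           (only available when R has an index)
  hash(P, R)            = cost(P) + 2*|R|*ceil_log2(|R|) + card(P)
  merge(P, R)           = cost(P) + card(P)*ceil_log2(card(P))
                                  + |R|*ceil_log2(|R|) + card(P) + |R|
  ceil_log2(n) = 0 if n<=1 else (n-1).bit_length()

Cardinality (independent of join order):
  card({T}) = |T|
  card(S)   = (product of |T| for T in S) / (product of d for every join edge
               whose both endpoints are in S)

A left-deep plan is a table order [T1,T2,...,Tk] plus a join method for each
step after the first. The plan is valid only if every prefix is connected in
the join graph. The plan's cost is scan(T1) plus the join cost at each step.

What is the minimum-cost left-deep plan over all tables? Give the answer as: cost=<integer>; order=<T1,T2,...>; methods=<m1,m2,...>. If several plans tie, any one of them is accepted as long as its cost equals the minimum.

Selinger DP (subsets sized 1..n):
  {A}: scan cost=120, card=120
  {D}: scan cost=60, card=60
  {B}: scan cost=150, card=150
  {C}: scan cost=50, card=50
  {AD}: card=3600; try (D,hash)→960, (A,merge)→1440, (D,merge)→1500, (A,hash)→1800, (A,nl)→7260, (D,nl)→7320; best=960 via (D,hash)
  {AB}: card=1200; try (A,hash)→1980, (B,merge)→2430, (A,merge)→2460, (B,hash)→2640, (B,nl)→18120, (A,nl)→18150; best=1980 via (A,hash)
  {AC}: card=600; try (C,hash)→840, (A,merge)→1360, (C,merge)→1430, (C,nl_idx)→1440, (A,hash)→1780, (A,nl)→6050 …(+1); best=840 via (C,hash)
  {ABD}: card=36000; try (D,hash)→3900, (B,hash)→6960, (D,merge)→16800, (B,merge)→49110, (D,nl)→73980, (B,nl)→540960; best=3900 via (D,hash)
  {ACD}: card=18000; try (D,hash)→2160, (C,hash)→5160, (D,merge)→7860, (D,nl)→36840, (C,nl_idx)→40560, (C,merge)→48110 …(+1); best=2160 via (D,hash)
  {ABC}: card=6000; try (C,hash)→3780, (B,hash)→3840, (B,merge)→8790, (C,nl_idx)→15180, (C,merge)→16730, (C,nl)→61980 …(+1); best=3780 via (C,hash)
  {ABCD}: card=180000; try (D,hash)→10500, (B,hash)→22560, (C,hash)→40500, (D,merge)→88200, (B,merge)→291510, (D,nl)→363780 …(+4); best=10500 via (D,hash)

cost=10500; order=B,A,C,D; methods=hash,hash,hash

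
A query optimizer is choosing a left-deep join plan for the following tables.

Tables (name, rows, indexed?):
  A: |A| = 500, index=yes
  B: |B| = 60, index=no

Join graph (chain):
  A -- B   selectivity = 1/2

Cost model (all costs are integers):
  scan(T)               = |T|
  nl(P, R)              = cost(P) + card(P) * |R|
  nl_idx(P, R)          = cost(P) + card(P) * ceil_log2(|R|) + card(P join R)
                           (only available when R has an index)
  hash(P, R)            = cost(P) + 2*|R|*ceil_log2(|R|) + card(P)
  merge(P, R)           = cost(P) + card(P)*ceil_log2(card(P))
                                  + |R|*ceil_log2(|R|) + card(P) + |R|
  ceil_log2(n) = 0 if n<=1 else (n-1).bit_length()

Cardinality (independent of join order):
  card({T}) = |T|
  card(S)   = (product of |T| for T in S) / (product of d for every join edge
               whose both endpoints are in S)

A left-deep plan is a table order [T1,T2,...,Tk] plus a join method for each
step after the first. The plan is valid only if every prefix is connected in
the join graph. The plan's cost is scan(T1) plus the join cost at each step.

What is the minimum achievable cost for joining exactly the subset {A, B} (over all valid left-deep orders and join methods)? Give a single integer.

1720

Selinger DP over subsets of {A,B}:
  {A}: scan cost=500, card=500
  {B}: scan cost=60, card=60
  {AB}: card=15000; try (B,hash)→1720, (A,merge)→5480, (B,merge)→5920, (A,hash)→9120, (A,nl_idx)→15600, (A,nl)→30060 …(+1); best=1720 via (B,hash)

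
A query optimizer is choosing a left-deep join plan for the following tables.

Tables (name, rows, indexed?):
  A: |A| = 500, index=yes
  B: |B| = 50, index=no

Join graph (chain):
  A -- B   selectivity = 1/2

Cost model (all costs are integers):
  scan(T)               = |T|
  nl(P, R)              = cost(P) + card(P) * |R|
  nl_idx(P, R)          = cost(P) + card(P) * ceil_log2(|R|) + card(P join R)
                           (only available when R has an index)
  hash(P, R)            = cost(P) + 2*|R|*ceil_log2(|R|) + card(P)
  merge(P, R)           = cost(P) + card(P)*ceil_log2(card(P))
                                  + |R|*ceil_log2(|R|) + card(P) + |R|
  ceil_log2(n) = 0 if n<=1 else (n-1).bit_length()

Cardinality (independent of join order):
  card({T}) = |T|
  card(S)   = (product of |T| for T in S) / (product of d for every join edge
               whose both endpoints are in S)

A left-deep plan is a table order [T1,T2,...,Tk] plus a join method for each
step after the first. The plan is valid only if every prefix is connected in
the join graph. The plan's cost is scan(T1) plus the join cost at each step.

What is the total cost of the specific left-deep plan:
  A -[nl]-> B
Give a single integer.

step 1: scan A: cost=500, card=500
step 2: join B via nl
    card(P join B) = 500*50/(2) = 12500
    cost = 500 + 500*50 = 25500

25500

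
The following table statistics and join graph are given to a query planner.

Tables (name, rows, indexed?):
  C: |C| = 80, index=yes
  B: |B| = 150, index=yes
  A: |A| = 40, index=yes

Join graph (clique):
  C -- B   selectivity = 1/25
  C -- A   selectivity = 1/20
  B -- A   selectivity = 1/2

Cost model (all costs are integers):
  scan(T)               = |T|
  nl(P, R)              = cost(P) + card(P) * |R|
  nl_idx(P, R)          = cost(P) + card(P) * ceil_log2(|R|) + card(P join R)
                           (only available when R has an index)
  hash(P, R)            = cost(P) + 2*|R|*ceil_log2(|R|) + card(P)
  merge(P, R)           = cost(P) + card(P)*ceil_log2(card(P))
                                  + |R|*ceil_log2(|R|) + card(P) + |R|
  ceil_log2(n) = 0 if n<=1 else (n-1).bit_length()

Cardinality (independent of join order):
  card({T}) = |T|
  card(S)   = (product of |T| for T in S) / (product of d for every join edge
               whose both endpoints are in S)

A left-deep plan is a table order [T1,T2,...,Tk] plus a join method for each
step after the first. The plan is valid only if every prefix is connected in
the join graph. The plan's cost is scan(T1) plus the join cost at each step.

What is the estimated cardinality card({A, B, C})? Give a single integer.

480

Tables in S: A(40), B(150), C(80)
Edges inside S: C-B(d=25), C-A(d=20), B-A(d=2)
numerator = 40 * 150 * 80 = 480000
denominator = 25 * 20 * 2 = 1000
card(S) = 480000 / 1000 = 480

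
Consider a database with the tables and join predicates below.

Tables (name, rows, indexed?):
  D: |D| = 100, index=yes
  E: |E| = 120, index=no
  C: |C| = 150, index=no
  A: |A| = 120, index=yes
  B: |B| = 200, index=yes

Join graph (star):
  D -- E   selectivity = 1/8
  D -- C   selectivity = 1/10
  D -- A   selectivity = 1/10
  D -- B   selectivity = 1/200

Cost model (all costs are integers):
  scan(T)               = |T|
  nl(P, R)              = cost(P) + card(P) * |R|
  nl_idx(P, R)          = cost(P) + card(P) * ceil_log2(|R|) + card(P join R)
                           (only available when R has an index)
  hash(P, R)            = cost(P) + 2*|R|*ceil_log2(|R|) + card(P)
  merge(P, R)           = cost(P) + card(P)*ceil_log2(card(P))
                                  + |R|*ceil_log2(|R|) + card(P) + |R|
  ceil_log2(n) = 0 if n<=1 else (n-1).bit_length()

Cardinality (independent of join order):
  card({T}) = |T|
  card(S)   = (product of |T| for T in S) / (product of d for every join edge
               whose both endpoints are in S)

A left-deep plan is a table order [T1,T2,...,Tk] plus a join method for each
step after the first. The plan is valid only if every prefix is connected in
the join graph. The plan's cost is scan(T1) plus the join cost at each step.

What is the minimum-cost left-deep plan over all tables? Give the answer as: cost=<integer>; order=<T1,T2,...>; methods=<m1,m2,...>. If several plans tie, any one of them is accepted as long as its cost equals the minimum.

Selinger DP (subsets sized 1..n):
  {D}: scan cost=100, card=100
  {E}: scan cost=120, card=120
  {C}: scan cost=150, card=150
  {A}: scan cost=120, card=120
  {B}: scan cost=200, card=200
  {DE}: card=1500; try (D,hash)→1640, (E,merge)→1860, (E,hash)→1880, (D,merge)→1880, (D,nl_idx)→2460, (E,nl)→12100 …(+1); best=1640 via (D,hash)
  {CD}: card=1500; try (D,hash)→1700, (C,merge)→2250, (D,merge)→2300, (C,hash)→2600, (D,nl_idx)→2700, (C,nl)→15100 …(+1); best=1700 via (D,hash)
  {AD}: card=1200; try (D,hash)→1640, (A,merge)→1860, (D,merge)→1880, (A,hash)→1880, (A,nl_idx)→2000, (D,nl_idx)→2160 …(+2); best=1640 via (D,hash)
  {BD}: card=100; try (B,nl_idx)→1000, (D,nl_idx)→1700, (D,hash)→1800, (B,merge)→2700, (D,merge)→2800, (B,hash)→3400 …(+2); best=1000 via (B,nl_idx)
  {CDE}: card=22500; try (E,hash)→4880, (C,hash)→5540, (E,merge)→20660, (C,merge)→20990, (E,nl)→181700, (C,nl)→226640; best=4880 via (E,hash)
  {ADE}: card=18000; try (E,hash)→4520, (A,hash)→4820, (E,merge)→17000, (A,merge)→20600, (A,nl_idx)→30140, (E,nl)→145640 …(+1); best=4520 via (E,hash)
  {BDE}: card=1500; try (E,merge)→2760, (E,hash)→2780, (B,hash)→6340, (E,nl)→13000, (B,nl_idx)→15140, (B,merge)→21440 …(+1); best=2760 via (E,merge)
  {ACD}: card=18000; try (A,hash)→4880, (C,hash)→5240, (C,merge)→17390, (A,merge)→20660, (A,nl_idx)→30200, (C,nl)→181640 …(+1); best=4880 via (A,hash)
  {BCD}: card=1500; try (C,merge)→3150, (C,hash)→3500, (B,hash)→6400, (B,nl_idx)→15200, (C,nl)→16000, (B,merge)→21500 …(+1); best=3150 via (C,merge)
  {ABD}: card=1200; try (A,merge)→2760, (A,hash)→2780, (A,nl_idx)→2900, (B,hash)→6040, (B,nl_idx)→12440, (A,nl)→13000 …(+2); best=2760 via (A,merge)
  {ACDE}: card=270000; try (E,hash)→24560, (C,hash)→24920, (A,hash)→29060, (E,merge)→293840, (C,merge)→293870, (A,merge)→365840 …(+4); best=24560 via (E,hash)
  {BCDE}: card=22500; try (E,hash)→6330, (C,hash)→6660, (E,merge)→22110, (C,merge)→22110, (B,hash)→30580, (E,nl)→183150 …(+4); best=6330 via (E,hash)
  {ABDE}: card=18000; try (E,hash)→5640, (A,hash)→5940, (E,merge)→18120, (A,merge)→21720, (B,hash)→25720, (A,nl_idx)→31260 …(+5); best=5640 via (E,hash)
  {ABCD}: card=18000; try (A,hash)→6330, (C,hash)→6360, (C,merge)→18510, (A,merge)→22110, (B,hash)→26080, (A,nl_idx)→31650 …(+5); best=6330 via (A,hash)
  {ABCDE}: card=270000; try (E,hash)→26010, (C,hash)→26040, (A,hash)→30510, (C,merge)→294990, (E,merge)→295290, (B,hash)→297760 …(+8); best=26010 via (E,hash)

cost=26010; order=D,B,C,A,E; methods=nl_idx,merge,hash,hash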